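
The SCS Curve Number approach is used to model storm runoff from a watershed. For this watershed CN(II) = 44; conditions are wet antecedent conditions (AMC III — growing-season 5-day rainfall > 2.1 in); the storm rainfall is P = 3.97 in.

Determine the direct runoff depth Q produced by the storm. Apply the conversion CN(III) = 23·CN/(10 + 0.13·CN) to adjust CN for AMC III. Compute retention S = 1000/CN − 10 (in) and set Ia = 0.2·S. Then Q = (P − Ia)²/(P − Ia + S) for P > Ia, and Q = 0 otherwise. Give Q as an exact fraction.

Adjust CN=44 to AMC III: 23·44/(10 + 0.13·44) → 1012 ÷ (393/25) = 25300/393 ≈ 64.377
Retention S: 1000/CN − 10 with CN=64.377 → S = 1400/253 ≈ 5.534 in
Ia = 0.2·(1400/253) = 280/253 in ≈ 1.107 in
Since P=3.970 > Ia=1.107: effective rainfall P−Ia = 72441/25300 in
Q = (72441/25300)²/((72441/25300) + 1400/253) = (5247698481/640090000)/(212441/25300) = 5247698481/5374757300 in ≈ 0.976 in

Q = 5247698481/5374757300 in ≈ 0.976 in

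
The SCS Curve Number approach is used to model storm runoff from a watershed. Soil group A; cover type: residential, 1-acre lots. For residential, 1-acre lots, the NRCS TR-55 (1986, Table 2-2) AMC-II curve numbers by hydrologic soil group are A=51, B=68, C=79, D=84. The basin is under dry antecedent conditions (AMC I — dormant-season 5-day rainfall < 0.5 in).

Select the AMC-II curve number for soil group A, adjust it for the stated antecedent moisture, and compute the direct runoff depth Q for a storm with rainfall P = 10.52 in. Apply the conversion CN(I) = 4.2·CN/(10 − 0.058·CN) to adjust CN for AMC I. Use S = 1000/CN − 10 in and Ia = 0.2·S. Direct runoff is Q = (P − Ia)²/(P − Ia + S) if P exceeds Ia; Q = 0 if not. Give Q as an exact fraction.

NRCS table: residential, 1-acre lots, soil group A → CN(II) = 51
Dry (AMC I): CN(I) = 4.2·51/(10 − 0.058·51) = (1071/5)/(3521/500) = 15300/503 ≈ 30.417
Retention S: 1000/CN − 10 with CN=30.417 → S = 3500/153 ≈ 22.876 in
Ia = 0.2·(3500/153) = 700/153 in ≈ 4.575 in
Excess rainfall: 10.520 − 4.575 = 5.945 in; P > Ia so Q > 0
Q: (22739/3825)² ÷ (110239/3825) = 517062121/421664175 in (≈ 1.226 in)

Q = 517062121/421664175 in ≈ 1.226 in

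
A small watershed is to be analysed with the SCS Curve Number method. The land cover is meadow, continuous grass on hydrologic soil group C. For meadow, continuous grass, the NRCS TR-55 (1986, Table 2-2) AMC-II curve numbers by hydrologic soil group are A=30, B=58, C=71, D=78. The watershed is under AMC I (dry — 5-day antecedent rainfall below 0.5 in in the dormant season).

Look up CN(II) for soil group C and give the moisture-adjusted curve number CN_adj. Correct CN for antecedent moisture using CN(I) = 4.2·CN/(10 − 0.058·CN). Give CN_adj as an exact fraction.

CN_adj = 149100/2941 ≈ 50.697

NRCS table: meadow, continuous grass, soil group C → CN(II) = 71
Dry (AMC I): CN(I) = 4.2·71/(10 − 0.058·71) = (1491/5)/(2941/500) = 149100/2941 ≈ 50.697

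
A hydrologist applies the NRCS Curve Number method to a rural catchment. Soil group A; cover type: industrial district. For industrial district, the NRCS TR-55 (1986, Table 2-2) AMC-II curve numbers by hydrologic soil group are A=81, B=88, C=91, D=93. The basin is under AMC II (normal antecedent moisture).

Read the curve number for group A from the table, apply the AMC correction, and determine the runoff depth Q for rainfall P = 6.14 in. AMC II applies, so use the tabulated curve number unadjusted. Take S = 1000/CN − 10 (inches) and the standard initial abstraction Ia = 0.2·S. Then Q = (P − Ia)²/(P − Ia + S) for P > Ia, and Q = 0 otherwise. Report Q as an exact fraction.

NRCS table: industrial district, soil group A → CN(II) = 81
CN(II) = 81; AMC II needs no correction.
S = 1000/81 − 10 = 190/81 in ≈ 2.346 in
Ia = 0.2S: 0.2·2.346 = 0.469 in (exactly 38/81)
Excess rainfall: 6.140 − 0.469 = 5.671 in; P > Ia so Q > 0
Q: (22967/4050)² ÷ (32467/4050) = 527483089/131491350 in (≈ 4.012 in)

Q = 527483089/131491350 in ≈ 4.012 in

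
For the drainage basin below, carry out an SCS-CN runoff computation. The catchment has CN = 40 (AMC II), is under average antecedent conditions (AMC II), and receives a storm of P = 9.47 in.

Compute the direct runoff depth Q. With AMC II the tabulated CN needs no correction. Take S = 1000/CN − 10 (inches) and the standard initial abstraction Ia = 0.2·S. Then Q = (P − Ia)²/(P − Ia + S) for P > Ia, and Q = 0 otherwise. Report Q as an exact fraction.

Q = 418609/214700 in ≈ 1.950 in

CN(II) = 40; AMC II needs no correction.
S = 1000/40 − 10 = 15 in ≈ 15.000 in
Initial abstraction Ia = S/5 = 15/5 = 3 ≈ 3.000 in
Excess rainfall: 9.470 − 3.000 = 6.470 in; P > Ia so Q > 0
Runoff Q = (P−Ia)²/(P−Ia+S) = (6.470)²/(6.470+15.000) = 418609/214700 ≈ 1.950 in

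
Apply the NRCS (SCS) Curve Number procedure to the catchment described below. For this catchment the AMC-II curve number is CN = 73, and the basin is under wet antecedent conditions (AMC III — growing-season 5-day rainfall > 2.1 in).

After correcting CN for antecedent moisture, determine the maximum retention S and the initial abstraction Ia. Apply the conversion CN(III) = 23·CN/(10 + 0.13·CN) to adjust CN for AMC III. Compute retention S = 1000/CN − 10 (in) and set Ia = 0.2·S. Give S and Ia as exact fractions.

S = 2700/1679 in ≈ 1.608 in; Ia = 540/1679 in ≈ 0.322 in

Wet (AMC III): CN(III) = 23·73/(10 + 0.13·73) = 1679/(1949/100) = 167900/1949 ≈ 86.147
Retention S: 1000/CN − 10 with CN=86.147 → S = 2700/1679 ≈ 1.608 in
Ia = 0.2S: 0.2·1.608 = 0.322 in (exactly 540/1679)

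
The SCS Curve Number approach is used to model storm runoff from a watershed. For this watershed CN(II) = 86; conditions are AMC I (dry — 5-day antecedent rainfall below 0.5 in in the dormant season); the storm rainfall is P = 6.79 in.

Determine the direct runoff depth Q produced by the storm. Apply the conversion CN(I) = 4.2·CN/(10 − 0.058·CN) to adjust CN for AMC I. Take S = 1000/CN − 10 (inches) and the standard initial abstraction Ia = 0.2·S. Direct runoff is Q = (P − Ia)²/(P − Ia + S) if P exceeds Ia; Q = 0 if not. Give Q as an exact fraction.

Q = 6020363281/1645923900 in ≈ 3.658 in

Adjust CN=86 to AMC I: 4.2·86/(10 − 0.058·86) → (1806/5) ÷ (1253/250) = 12900/179 ≈ 72.067
S = 1000/(12900/179) − 10 = 500/129 in ≈ 3.876 in
Ia = 0.2·(500/129) = 100/129 in ≈ 0.775 in
P − Ia = 6.790 − 0.775 = 77591/12900 ≈ 6.015 in (> 0, runoff occurs)
Q: (77591/12900)² ÷ (127591/12900) = 6020363281/1645923900 in (≈ 3.658 in)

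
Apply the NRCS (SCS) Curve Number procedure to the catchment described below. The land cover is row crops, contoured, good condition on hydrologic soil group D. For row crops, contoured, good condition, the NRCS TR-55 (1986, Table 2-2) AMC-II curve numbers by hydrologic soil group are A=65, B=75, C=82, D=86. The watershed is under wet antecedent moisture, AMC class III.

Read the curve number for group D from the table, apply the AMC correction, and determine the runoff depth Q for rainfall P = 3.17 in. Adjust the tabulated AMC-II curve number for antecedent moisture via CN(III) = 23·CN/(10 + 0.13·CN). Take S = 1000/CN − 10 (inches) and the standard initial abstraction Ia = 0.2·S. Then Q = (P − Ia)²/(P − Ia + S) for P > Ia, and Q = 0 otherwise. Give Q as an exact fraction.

NRCS table: row crops, contoured, good condition, soil group D → CN(II) = 86
CN(III) from CN(II)=86: (23·86)/(10 + 0.13·86) = 98900/1059 ≈ 93.390
S = 1000/(98900/1059) − 10 = 700/989 in ≈ 0.708 in
Ia = 0.2·(700/989) = 140/989 in ≈ 0.142 in
P − Ia = 3.170 − 0.142 = 299513/98900 ≈ 3.028 in (> 0, runoff occurs)
Runoff Q = (P−Ia)²/(P−Ia+S) = (3.028)²/(3.028+0.708) = 89708037169/36544835700 ≈ 2.455 in

Q = 89708037169/36544835700 in ≈ 2.455 in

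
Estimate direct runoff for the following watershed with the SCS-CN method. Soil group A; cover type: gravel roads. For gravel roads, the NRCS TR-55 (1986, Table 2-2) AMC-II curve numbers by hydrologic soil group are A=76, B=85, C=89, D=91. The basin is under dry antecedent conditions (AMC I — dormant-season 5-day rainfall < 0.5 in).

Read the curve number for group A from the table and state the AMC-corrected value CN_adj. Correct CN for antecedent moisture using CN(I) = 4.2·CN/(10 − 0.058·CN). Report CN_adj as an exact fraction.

CN_adj = 13300/233 ≈ 57.082

NRCS table: gravel roads, soil group A → CN(II) = 76
Dry (AMC I): CN(I) = 4.2·76/(10 − 0.058·76) = (1596/5)/(699/125) = 13300/233 ≈ 57.082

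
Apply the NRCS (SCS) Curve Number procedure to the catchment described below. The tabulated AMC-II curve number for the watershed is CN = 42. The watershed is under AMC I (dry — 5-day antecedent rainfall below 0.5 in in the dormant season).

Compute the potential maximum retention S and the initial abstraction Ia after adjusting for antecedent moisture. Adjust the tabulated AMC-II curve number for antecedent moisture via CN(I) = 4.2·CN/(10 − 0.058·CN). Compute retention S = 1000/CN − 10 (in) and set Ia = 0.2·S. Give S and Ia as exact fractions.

CN(I) from CN(II)=42: (4.2·42)/(10 − 0.058·42) = 44100/1891 ≈ 23.321
Max retention: S = 1000/(44100/1891) − 10 = 14500/441 in (≈ 32.880 in)
Ia = 0.2S: 0.2·32.880 = 6.576 in (exactly 2900/441)

S = 14500/441 in ≈ 32.880 in; Ia = 2900/441 in ≈ 6.576 in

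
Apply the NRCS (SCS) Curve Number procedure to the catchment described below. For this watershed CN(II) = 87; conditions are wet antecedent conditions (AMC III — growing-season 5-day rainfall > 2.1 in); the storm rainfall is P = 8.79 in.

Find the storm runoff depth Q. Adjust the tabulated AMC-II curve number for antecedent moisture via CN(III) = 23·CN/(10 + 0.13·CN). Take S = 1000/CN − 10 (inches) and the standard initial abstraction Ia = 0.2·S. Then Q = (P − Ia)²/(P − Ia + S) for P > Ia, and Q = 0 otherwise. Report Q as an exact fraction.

Wet (AMC III): CN(III) = 23·87/(10 + 0.13·87) = 2001/(2131/100) = 200100/2131 ≈ 93.900
Max retention: S = 1000/(200100/2131) − 10 = 1300/2001 in (≈ 0.650 in)
Ia = 0.2S: 0.2·0.650 = 0.130 in (exactly 260/2001)
P − Ia = 8.790 − 0.130 = 1732879/200100 ≈ 8.660 in (> 0, runoff occurs)
Q: (1732879/200100)² ÷ (1862879/200100) = 3002869628641/372762087900 in (≈ 8.056 in)

Q = 3002869628641/372762087900 in ≈ 8.056 in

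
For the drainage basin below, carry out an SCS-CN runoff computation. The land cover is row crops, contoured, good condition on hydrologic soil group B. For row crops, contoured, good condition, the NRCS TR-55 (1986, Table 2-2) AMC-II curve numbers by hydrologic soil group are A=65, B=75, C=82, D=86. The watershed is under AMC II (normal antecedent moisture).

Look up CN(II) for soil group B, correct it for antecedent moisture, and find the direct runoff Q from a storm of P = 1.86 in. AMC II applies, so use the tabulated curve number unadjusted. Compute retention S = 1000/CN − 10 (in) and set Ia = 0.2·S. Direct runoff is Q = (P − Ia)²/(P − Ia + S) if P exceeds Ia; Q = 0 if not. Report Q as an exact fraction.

NRCS table: row crops, contoured, good condition, soil group B → CN(II) = 75
CN(II) = 75; AMC II needs no correction.
Retention S: 1000/CN − 10 with CN=75.000 → S = 10/3 ≈ 3.333 in
Initial abstraction Ia = S/5 = (10/3)/5 = 2/3 ≈ 0.667 in
Since P=1.860 > Ia=0.667: effective rainfall P−Ia = 179/150 in
Runoff Q = (P−Ia)²/(P−Ia+S) = (1.193)²/(1.193+3.333) = 32041/101850 ≈ 0.315 in

Q = 32041/101850 in ≈ 0.315 in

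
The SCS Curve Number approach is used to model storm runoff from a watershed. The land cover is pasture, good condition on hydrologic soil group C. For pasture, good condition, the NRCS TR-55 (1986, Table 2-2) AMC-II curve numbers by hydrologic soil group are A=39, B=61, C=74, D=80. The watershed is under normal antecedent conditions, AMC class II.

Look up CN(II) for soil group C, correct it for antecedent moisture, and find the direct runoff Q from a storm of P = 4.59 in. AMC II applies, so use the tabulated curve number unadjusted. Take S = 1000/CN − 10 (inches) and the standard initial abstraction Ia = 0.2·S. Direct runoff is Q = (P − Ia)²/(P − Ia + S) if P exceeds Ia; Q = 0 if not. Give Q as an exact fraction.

NRCS table: pasture, good condition, soil group C → CN(II) = 74
CN(II) = 74; AMC II needs no correction.
S = 1000/74 − 10 = 130/37 in ≈ 3.514 in
Ia = 0.2·(130/37) = 26/37 in ≈ 0.703 in
Since P=4.590 > Ia=0.703: effective rainfall P−Ia = 14383/3700 in
Q: (14383/3700)² ÷ (27383/3700) = 206870689/101317100 in (≈ 2.042 in)

Q = 206870689/101317100 in ≈ 2.042 in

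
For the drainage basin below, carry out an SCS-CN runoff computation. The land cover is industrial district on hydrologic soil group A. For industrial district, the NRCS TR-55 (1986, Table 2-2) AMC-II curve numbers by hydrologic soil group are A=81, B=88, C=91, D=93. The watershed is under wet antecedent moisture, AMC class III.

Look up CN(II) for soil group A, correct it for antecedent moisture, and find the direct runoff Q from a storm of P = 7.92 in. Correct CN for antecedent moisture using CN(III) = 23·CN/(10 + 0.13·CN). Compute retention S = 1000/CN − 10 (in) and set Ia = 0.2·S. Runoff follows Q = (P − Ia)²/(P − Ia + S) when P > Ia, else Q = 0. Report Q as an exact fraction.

Q = 64574835938/9475078275 in ≈ 6.815 in

NRCS table: industrial district, soil group A → CN(II) = 81
CN(III) from CN(II)=81: (23·81)/(10 + 0.13·81) = 186300/2053 ≈ 90.745
Max retention: S = 1000/(186300/2053) − 10 = 1900/1863 in (≈ 1.020 in)
Initial abstraction Ia = S/5 = (1900/1863)/5 = 380/1863 ≈ 0.204 in
Since P=7.920 > Ia=0.204: effective rainfall P−Ia = 359374/46575 in
Runoff Q = (P−Ia)²/(P−Ia+S) = (7.716)²/(7.716+1.020) = 64574835938/9475078275 ≈ 6.815 in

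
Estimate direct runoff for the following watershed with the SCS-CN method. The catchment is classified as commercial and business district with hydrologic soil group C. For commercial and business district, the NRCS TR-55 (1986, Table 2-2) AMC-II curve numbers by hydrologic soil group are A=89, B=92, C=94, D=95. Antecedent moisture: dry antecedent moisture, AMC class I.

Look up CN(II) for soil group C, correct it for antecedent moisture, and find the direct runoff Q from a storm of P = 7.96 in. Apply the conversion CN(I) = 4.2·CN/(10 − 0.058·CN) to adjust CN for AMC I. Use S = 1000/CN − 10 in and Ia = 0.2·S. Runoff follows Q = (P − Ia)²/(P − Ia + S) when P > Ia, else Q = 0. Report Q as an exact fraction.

Q = 3965346841/620748975 in ≈ 6.388 in

NRCS table: commercial and business district, soil group C → CN(II) = 94
Adjust CN=94 to AMC I: 4.2·94/(10 − 0.058·94) → (1974/5) ÷ (1137/250) = 32900/379 ≈ 86.807
S = 1000/(32900/379) − 10 = 500/329 in ≈ 1.520 in
Ia = 0.2S: 0.2·1.520 = 0.304 in (exactly 100/329)
Since P=7.960 > Ia=0.304: effective rainfall P−Ia = 62971/8225 in
Runoff Q = (P−Ia)²/(P−Ia+S) = (7.656)²/(7.656+1.520) = 3965346841/620748975 ≈ 6.388 in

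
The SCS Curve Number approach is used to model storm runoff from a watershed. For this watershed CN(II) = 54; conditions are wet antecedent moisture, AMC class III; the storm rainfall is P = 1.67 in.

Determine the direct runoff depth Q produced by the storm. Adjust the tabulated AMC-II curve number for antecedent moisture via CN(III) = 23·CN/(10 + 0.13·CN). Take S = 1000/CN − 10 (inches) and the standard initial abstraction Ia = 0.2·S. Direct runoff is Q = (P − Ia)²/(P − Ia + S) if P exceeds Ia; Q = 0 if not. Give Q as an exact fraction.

Adjust CN=54 to AMC III: 23·54/(10 + 0.13·54) → 1242 ÷ (851/50) = 2700/37 ≈ 72.973
Max retention: S = 1000/(2700/37) − 10 = 100/27 in (≈ 3.704 in)
Ia = 0.2·(100/27) = 20/27 in ≈ 0.741 in
Excess rainfall: 1.670 − 0.741 = 0.929 in; P > Ia so Q > 0
Q = (2509/2700)²/((2509/2700) + 100/27) = (6295081/7290000)/(12509/2700) = 6295081/33774300 in ≈ 0.186 in

Q = 6295081/33774300 in ≈ 0.186 in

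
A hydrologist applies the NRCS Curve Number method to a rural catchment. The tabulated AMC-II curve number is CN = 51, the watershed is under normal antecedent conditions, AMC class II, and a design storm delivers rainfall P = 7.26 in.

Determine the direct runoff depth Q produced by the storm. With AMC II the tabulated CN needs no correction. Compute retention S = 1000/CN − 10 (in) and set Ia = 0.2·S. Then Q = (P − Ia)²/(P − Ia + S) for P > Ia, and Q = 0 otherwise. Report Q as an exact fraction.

CN(II) = 51; AMC II needs no correction.
Retention S: 1000/CN − 10 with CN=51.000 → S = 490/51 ≈ 9.608 in
Initial abstraction Ia = S/5 = (490/51)/5 = 98/51 ≈ 1.922 in
Since P=7.260 > Ia=1.922: effective rainfall P−Ia = 13613/2550 in
Q: (13613/2550)² ÷ (38113/2550) = 185313769/97188150 in (≈ 1.907 in)

Q = 185313769/97188150 in ≈ 1.907 in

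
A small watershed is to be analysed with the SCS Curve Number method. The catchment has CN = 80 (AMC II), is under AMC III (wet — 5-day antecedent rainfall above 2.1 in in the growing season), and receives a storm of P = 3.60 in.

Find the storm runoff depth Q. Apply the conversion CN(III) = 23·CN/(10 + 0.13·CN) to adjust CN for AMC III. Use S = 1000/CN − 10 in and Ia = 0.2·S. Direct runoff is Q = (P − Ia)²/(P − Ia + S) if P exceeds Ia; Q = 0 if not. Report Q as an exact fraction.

Adjust CN=80 to AMC III: 23·80/(10 + 0.13·80) → 1840 ÷ (102/5) = 4600/51 ≈ 90.196
Retention S: 1000/CN − 10 with CN=90.196 → S = 25/23 ≈ 1.087 in
Ia = 0.2S: 0.2·1.087 = 0.217 in (exactly 5/23)
Excess rainfall: 3.600 − 0.217 = 3.383 in; P > Ia so Q > 0
Runoff Q = (P−Ia)²/(P−Ia+S) = (3.383)²/(3.383+1.087) = 151321/59110 ≈ 2.560 in

Q = 151321/59110 in ≈ 2.560 in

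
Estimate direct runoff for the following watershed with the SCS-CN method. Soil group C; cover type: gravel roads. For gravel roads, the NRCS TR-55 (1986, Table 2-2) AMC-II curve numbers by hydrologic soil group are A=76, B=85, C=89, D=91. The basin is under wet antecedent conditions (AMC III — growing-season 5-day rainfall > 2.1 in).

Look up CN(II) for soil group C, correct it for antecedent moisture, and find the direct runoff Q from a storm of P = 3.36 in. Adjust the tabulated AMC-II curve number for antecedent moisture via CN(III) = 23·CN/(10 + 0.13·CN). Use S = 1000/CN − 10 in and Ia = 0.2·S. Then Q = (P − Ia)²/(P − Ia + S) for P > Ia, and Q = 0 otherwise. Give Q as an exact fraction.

NRCS table: gravel roads, soil group C → CN(II) = 89
Adjust CN=89 to AMC III: 23·89/(10 + 0.13·89) → 2047 ÷ (2157/100) = 204700/2157 ≈ 94.900
S = 1000/(204700/2157) − 10 = 1100/2047 in ≈ 0.537 in
Ia = 0.2S: 0.2·0.537 = 0.107 in (exactly 220/2047)
Since P=3.360 > Ia=0.107: effective rainfall P−Ia = 166448/51175 in
Q: (166448/51175)² ÷ (193948/51175) = 6926234176/2481322225 in (≈ 2.791 in)

Q = 6926234176/2481322225 in ≈ 2.791 in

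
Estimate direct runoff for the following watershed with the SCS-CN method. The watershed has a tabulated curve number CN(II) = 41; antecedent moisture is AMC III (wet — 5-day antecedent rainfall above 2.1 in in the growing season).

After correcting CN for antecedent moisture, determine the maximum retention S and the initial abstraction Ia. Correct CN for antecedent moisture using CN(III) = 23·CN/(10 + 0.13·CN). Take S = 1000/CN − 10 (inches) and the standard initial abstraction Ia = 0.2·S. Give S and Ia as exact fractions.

S = 5900/943 in ≈ 6.257 in; Ia = 1180/943 in ≈ 1.251 in

CN(III) from CN(II)=41: (23·41)/(10 + 0.13·41) = 94300/1533 ≈ 61.513
S = 1000/(94300/1533) − 10 = 5900/943 in ≈ 6.257 in
Ia = 0.2·(5900/943) = 1180/943 in ≈ 1.251 in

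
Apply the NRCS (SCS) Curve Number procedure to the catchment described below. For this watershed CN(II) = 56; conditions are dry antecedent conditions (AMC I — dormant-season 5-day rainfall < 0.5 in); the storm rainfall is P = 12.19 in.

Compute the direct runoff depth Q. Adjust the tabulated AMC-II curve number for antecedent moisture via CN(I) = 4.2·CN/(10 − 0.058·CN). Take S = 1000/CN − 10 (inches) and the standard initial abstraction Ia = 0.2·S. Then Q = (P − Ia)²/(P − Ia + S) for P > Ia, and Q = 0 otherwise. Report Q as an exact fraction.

Q = 15423901249/5868137100 in ≈ 2.628 in

Adjust CN=56 to AMC I: 4.2·56/(10 − 0.058·56) → (1176/5) ÷ (844/125) = 7350/211 ≈ 34.834
S = 1000/(7350/211) − 10 = 2750/147 in ≈ 18.707 in
Ia = 0.2S: 0.2·18.707 = 3.741 in (exactly 550/147)
P − Ia = 12.190 − 3.741 = 124193/14700 ≈ 8.449 in (> 0, runoff occurs)
Q = (124193/14700)²/((124193/14700) + 2750/147) = (15423901249/216090000)/(399193/14700) = 15423901249/5868137100 in ≈ 2.628 in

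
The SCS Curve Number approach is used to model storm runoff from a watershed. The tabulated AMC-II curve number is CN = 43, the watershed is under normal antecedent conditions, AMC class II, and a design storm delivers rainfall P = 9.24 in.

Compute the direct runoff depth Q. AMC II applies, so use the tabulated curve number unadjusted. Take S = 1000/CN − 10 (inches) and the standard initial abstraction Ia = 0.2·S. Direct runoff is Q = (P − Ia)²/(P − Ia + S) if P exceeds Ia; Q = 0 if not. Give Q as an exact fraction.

Q = 16722963/7644325 in ≈ 2.188 in

Average conditions: CN = 43 (no AMC adjustment).
S = 1000/43 − 10 = 570/43 in ≈ 13.256 in
Ia = 0.2S: 0.2·13.256 = 2.651 in (exactly 114/43)
Excess rainfall: 9.240 − 2.651 = 6.589 in; P > Ia so Q > 0
Runoff Q = (P−Ia)²/(P−Ia+S) = (6.589)²/(6.589+13.256) = 16722963/7644325 ≈ 2.188 in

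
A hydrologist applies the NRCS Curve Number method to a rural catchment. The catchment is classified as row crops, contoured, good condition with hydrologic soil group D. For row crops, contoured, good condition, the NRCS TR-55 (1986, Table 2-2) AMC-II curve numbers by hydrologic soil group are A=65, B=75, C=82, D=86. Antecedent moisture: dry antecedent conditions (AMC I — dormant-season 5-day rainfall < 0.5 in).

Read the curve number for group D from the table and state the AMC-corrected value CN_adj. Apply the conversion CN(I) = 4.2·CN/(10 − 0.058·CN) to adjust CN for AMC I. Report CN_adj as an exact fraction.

CN_adj = 12900/179 ≈ 72.067

NRCS table: row crops, contoured, good condition, soil group D → CN(II) = 86
Dry (AMC I): CN(I) = 4.2·86/(10 − 0.058·86) = (1806/5)/(1253/250) = 12900/179 ≈ 72.067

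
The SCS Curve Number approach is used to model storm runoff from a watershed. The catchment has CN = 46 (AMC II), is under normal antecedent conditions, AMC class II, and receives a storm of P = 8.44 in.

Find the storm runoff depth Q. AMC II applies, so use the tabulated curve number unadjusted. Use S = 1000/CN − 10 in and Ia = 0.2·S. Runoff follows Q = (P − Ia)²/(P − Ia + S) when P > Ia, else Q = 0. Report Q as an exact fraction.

Q = 12271009/5895475 in ≈ 2.081 in

AMC II — tabulated CN = 46 applies directly.
S = 1000/46 − 10 = 270/23 in ≈ 11.739 in
Ia = 0.2S: 0.2·11.739 = 2.348 in (exactly 54/23)
Excess rainfall: 8.440 − 2.348 = 6.092 in; P > Ia so Q > 0
Runoff Q = (P−Ia)²/(P−Ia+S) = (6.092)²/(6.092+11.739) = 12271009/5895475 ≈ 2.081 in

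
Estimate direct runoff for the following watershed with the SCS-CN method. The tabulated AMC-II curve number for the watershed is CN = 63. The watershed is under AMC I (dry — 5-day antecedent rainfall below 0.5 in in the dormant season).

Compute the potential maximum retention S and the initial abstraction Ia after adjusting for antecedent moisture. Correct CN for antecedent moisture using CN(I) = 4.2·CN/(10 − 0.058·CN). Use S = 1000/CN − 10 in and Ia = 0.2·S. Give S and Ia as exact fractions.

CN(I) from CN(II)=63: (4.2·63)/(10 − 0.058·63) = 132300/3173 ≈ 41.696
Retention S: 1000/CN − 10 with CN=41.696 → S = 18500/1323 ≈ 13.983 in
Ia = 0.2·(18500/1323) = 3700/1323 in ≈ 2.797 in

S = 18500/1323 in ≈ 13.983 in; Ia = 3700/1323 in ≈ 2.797 in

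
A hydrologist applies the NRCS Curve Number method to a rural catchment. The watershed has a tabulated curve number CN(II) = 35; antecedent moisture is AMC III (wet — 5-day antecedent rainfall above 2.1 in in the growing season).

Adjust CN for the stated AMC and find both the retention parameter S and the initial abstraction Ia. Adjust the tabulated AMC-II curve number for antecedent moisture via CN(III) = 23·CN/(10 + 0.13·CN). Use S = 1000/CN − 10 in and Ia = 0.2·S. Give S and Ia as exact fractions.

Wet (AMC III): CN(III) = 23·35/(10 + 0.13·35) = 805/(291/20) = 16100/291 ≈ 55.326
S = 1000/(16100/291) − 10 = 1300/161 in ≈ 8.075 in
Initial abstraction Ia = S/5 = (1300/161)/5 = 260/161 ≈ 1.615 in

S = 1300/161 in ≈ 8.075 in; Ia = 260/161 in ≈ 1.615 in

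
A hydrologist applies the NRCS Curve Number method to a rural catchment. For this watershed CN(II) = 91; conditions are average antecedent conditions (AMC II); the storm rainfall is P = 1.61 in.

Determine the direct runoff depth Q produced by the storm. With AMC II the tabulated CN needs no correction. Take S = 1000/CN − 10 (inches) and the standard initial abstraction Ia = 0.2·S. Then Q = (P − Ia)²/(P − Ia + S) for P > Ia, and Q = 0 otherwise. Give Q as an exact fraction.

Q = 165148201/198844100 in ≈ 0.831 in

Average conditions: CN = 91 (no AMC adjustment).
Max retention: S = 1000/91 − 10 = 90/91 in (≈ 0.989 in)
Ia = 0.2·(90/91) = 18/91 in ≈ 0.198 in
P − Ia = 1.610 − 0.198 = 12851/9100 ≈ 1.412 in (> 0, runoff occurs)
Runoff Q = (P−Ia)²/(P−Ia+S) = (1.412)²/(1.412+0.989) = 165148201/198844100 ≈ 0.831 in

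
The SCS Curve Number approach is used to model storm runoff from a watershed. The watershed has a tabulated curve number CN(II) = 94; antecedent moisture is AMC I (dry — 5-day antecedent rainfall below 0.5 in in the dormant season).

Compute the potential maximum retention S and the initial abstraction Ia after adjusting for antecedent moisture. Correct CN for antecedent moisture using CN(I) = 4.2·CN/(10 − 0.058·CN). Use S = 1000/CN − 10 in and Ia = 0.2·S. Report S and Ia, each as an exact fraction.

CN(I) from CN(II)=94: (4.2·94)/(10 − 0.058·94) = 32900/379 ≈ 86.807
S = 1000/(32900/379) − 10 = 500/329 in ≈ 1.520 in
Initial abstraction Ia = S/5 = (500/329)/5 = 100/329 ≈ 0.304 in

S = 500/329 in ≈ 1.520 in; Ia = 100/329 in ≈ 0.304 in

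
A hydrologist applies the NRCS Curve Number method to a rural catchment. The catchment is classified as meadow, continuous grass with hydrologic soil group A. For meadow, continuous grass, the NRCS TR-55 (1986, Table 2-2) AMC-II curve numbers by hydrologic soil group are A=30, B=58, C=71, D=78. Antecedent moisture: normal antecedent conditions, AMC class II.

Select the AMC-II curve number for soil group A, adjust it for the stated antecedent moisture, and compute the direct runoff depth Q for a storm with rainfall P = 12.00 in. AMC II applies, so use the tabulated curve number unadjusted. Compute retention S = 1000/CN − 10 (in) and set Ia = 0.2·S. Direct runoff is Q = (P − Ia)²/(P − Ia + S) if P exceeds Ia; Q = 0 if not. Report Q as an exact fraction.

Q = 121/69 in ≈ 1.754 in

NRCS table: meadow, continuous grass, soil group A → CN(II) = 30
AMC II — tabulated CN = 30 applies directly.
Retention S: 1000/CN − 10 with CN=30.000 → S = 70/3 ≈ 23.333 in
Ia = 0.2·(70/3) = 14/3 in ≈ 4.667 in
Since P=12.000 > Ia=4.667: effective rainfall P−Ia = 22/3 in
Runoff Q = (P−Ia)²/(P−Ia+S) = (7.333)²/(7.333+23.333) = 121/69 ≈ 1.754 in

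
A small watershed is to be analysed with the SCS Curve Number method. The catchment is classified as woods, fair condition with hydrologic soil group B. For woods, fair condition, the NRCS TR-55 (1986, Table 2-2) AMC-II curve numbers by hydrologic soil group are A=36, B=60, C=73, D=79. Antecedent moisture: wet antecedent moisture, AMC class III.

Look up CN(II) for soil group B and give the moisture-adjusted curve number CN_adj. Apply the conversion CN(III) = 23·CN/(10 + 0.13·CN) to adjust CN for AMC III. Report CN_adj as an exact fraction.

CN_adj = 6900/89 ≈ 77.528

NRCS table: woods, fair condition, soil group B → CN(II) = 60
CN(III) from CN(II)=60: (23·60)/(10 + 0.13·60) = 6900/89 ≈ 77.528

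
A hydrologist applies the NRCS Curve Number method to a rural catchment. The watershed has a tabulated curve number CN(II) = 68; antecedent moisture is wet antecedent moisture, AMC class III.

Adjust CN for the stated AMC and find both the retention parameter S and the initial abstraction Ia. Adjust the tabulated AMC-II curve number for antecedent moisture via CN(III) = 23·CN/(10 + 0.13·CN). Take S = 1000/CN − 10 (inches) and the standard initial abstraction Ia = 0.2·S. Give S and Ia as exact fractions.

Wet (AMC III): CN(III) = 23·68/(10 + 0.13·68) = 1564/(471/25) = 39100/471 ≈ 83.015
Max retention: S = 1000/(39100/471) − 10 = 800/391 in (≈ 2.046 in)
Ia = 0.2·(800/391) = 160/391 in ≈ 0.409 in

S = 800/391 in ≈ 2.046 in; Ia = 160/391 in ≈ 0.409 in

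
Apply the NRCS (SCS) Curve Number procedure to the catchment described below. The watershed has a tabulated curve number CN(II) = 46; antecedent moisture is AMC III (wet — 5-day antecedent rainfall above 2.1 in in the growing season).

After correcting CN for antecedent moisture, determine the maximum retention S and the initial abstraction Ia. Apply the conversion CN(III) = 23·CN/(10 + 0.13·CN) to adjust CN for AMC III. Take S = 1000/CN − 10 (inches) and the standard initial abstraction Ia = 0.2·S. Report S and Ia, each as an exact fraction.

CN(III) from CN(II)=46: (23·46)/(10 + 0.13·46) = 52900/799 ≈ 66.208
Max retention: S = 1000/(52900/799) − 10 = 2700/529 in (≈ 5.104 in)
Initial abstraction Ia = S/5 = (2700/529)/5 = 540/529 ≈ 1.021 in

S = 2700/529 in ≈ 5.104 in; Ia = 540/529 in ≈ 1.021 in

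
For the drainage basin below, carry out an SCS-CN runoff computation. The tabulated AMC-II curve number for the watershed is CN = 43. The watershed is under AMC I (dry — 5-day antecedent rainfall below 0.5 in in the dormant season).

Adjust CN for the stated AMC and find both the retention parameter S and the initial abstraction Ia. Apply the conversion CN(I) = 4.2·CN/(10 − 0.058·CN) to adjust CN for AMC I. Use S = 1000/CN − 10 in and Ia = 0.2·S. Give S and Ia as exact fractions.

CN(I) from CN(II)=43: (4.2·43)/(10 − 0.058·43) = 30100/1251 ≈ 24.061
Retention S: 1000/CN − 10 with CN=24.061 → S = 9500/301 ≈ 31.561 in
Ia = 0.2S: 0.2·31.561 = 6.312 in (exactly 1900/301)

S = 9500/301 in ≈ 31.561 in; Ia = 1900/301 in ≈ 6.312 in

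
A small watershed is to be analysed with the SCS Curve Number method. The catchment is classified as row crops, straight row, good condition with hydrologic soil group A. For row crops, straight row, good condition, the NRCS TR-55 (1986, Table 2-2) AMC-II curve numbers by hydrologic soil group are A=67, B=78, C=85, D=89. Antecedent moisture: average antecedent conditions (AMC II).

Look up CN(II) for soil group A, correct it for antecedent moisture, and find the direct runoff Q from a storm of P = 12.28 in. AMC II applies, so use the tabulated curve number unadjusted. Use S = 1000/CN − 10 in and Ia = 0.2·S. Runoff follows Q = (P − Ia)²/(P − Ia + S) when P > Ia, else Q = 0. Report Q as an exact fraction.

NRCS table: row crops, straight row, good condition, soil group A → CN(II) = 67
Average conditions: CN = 67 (no AMC adjustment).
Max retention: S = 1000/67 − 10 = 330/67 in (≈ 4.925 in)
Ia = 0.2·(330/67) = 66/67 in ≈ 0.985 in
Since P=12.280 > Ia=0.985: effective rainfall P−Ia = 18919/1675 in
Q: (18919/1675)² ÷ (27169/1675) = 357928561/45508075 in (≈ 7.865 in)

Q = 357928561/45508075 in ≈ 7.865 in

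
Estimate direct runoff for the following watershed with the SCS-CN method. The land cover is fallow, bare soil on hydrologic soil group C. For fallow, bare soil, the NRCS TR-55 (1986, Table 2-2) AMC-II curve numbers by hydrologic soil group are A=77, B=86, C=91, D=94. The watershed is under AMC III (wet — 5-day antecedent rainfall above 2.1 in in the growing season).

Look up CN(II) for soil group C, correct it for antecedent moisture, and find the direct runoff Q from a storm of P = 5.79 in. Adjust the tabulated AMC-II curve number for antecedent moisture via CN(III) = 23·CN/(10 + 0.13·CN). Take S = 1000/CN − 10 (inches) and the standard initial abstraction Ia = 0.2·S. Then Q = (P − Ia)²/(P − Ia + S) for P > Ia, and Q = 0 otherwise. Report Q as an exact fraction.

Q = 475090219803/89569725700 in ≈ 5.304 in

NRCS table: fallow, bare soil, soil group C → CN(II) = 91
Wet (AMC III): CN(III) = 23·91/(10 + 0.13·91) = 2093/(2183/100) = 209300/2183 ≈ 95.877
S = 1000/(209300/2183) − 10 = 900/2093 in ≈ 0.430 in
Initial abstraction Ia = S/5 = (900/2093)/5 = 180/2093 ≈ 0.086 in
Excess rainfall: 5.790 − 0.086 = 5.704 in; P > Ia so Q > 0
Runoff Q = (P−Ia)²/(P−Ia+S) = (5.704)²/(5.704+0.430) = 475090219803/89569725700 ≈ 5.304 in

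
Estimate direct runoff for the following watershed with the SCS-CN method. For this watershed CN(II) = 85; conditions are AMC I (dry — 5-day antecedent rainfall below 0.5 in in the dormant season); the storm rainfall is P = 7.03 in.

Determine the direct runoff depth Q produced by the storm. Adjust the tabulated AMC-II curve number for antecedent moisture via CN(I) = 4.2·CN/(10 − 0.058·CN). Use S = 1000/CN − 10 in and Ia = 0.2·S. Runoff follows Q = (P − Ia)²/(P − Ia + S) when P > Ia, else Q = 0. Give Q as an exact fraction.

Q = 5425353649/1471518300 in ≈ 3.687 in

CN(I) from CN(II)=85: (4.2·85)/(10 − 0.058·85) = 11900/169 ≈ 70.414
S = 1000/(11900/169) − 10 = 500/119 in ≈ 4.202 in
Ia = 0.2S: 0.2·4.202 = 0.840 in (exactly 100/119)
P − Ia = 7.030 − 0.840 = 73657/11900 ≈ 6.190 in (> 0, runoff occurs)
Q: (73657/11900)² ÷ (123657/11900) = 5425353649/1471518300 in (≈ 3.687 in)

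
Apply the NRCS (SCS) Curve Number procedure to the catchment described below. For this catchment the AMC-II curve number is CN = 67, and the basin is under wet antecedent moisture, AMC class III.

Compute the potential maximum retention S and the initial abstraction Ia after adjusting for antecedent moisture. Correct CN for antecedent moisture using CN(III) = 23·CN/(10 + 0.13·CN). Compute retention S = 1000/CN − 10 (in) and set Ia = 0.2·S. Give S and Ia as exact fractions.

Adjust CN=67 to AMC III: 23·67/(10 + 0.13·67) → 1541 ÷ (1871/100) = 154100/1871 ≈ 82.362
S = 1000/(154100/1871) − 10 = 3300/1541 in ≈ 2.141 in
Ia = 0.2S: 0.2·2.141 = 0.428 in (exactly 660/1541)

S = 3300/1541 in ≈ 2.141 in; Ia = 660/1541 in ≈ 0.428 in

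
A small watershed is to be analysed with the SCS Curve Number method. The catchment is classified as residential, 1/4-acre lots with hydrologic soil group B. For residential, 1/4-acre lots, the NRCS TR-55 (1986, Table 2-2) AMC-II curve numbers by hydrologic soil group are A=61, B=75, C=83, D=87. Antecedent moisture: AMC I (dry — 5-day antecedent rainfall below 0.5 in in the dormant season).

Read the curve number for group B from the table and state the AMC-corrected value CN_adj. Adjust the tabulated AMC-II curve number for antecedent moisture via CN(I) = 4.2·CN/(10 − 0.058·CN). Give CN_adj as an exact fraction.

CN_adj = 6300/113 ≈ 55.752

NRCS table: residential, 1/4-acre lots, soil group B → CN(II) = 75
Dry (AMC I): CN(I) = 4.2·75/(10 − 0.058·75) = 315/(113/20) = 6300/113 ≈ 55.752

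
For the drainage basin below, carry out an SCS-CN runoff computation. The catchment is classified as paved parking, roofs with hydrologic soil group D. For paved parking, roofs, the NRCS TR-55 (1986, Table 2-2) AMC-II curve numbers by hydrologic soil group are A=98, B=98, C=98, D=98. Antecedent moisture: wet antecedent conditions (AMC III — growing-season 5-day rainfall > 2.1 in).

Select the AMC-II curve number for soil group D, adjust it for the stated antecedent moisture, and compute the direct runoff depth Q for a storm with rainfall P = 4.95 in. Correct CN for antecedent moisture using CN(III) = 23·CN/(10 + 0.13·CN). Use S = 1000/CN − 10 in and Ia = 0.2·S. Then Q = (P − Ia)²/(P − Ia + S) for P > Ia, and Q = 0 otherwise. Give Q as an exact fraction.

Q = 12359435929/2550919420 in ≈ 4.845 in

NRCS table: paved parking, roofs, soil group D → CN(II) = 98
Wet (AMC III): CN(III) = 23·98/(10 + 0.13·98) = 2254/(1137/50) = 112700/1137 ≈ 99.120
S = 1000/(112700/1137) − 10 = 100/1127 in ≈ 0.089 in
Ia = 0.2·(100/1127) = 20/1127 in ≈ 0.018 in
Excess rainfall: 4.950 − 0.018 = 4.932 in; P > Ia so Q > 0
Runoff Q = (P−Ia)²/(P−Ia+S) = (4.932)²/(4.932+0.089) = 12359435929/2550919420 ≈ 4.845 in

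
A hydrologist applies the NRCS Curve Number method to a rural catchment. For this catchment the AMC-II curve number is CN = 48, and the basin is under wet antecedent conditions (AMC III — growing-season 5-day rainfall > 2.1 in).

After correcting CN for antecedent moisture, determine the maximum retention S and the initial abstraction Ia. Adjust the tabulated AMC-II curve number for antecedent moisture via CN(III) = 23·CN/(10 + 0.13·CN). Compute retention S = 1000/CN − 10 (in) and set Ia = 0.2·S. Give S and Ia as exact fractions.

S = 325/69 in ≈ 4.710 in; Ia = 65/69 in ≈ 0.942 in

Wet (AMC III): CN(III) = 23·48/(10 + 0.13·48) = 1104/(406/25) = 13800/203 ≈ 67.980
S = 1000/(13800/203) − 10 = 325/69 in ≈ 4.710 in
Ia = 0.2·(325/69) = 65/69 in ≈ 0.942 in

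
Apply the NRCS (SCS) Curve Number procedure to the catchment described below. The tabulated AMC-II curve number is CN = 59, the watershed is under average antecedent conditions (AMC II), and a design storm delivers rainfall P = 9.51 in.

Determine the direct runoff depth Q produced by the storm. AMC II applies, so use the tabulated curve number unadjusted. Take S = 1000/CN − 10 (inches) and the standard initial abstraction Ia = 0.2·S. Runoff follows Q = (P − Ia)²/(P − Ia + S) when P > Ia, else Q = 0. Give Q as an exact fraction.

AMC II — tabulated CN = 59 applies directly.
Retention S: 1000/CN − 10 with CN=59.000 → S = 410/59 ≈ 6.949 in
Ia = 0.2·(410/59) = 82/59 in ≈ 1.390 in
Since P=9.510 > Ia=1.390: effective rainfall P−Ia = 47909/5900 in
Runoff Q = (P−Ia)²/(P−Ia+S) = (8.120)²/(8.120+6.949) = 2295272281/524563100 ≈ 4.376 in

Q = 2295272281/524563100 in ≈ 4.376 in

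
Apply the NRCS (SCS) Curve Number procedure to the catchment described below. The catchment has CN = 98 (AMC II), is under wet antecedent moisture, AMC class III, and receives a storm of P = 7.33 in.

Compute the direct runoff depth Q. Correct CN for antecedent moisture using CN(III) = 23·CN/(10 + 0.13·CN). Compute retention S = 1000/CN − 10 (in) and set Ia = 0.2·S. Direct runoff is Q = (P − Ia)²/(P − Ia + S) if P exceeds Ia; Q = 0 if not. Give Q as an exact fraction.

Wet (AMC III): CN(III) = 23·98/(10 + 0.13·98) = 2254/(1137/50) = 112700/1137 ≈ 99.120
S = 1000/(112700/1137) − 10 = 100/1127 in ≈ 0.089 in
Initial abstraction Ia = S/5 = (100/1127)/5 = 20/1127 ≈ 0.018 in
P − Ia = 7.330 − 0.018 = 824091/112700 ≈ 7.312 in (> 0, runoff occurs)
Q: (824091/112700)² ÷ (834091/112700) = 679125976281/94002055700 in (≈ 7.225 in)

Q = 679125976281/94002055700 in ≈ 7.225 in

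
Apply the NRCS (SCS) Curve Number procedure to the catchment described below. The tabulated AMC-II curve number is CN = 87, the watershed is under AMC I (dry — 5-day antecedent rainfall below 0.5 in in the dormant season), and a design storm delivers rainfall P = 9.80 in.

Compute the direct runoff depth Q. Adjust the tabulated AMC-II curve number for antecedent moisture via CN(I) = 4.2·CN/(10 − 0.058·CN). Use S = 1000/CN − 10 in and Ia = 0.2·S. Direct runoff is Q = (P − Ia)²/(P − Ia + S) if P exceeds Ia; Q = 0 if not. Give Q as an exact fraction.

CN(I) from CN(II)=87: (4.2·87)/(10 − 0.058·87) = 182700/2477 ≈ 73.759
Max retention: S = 1000/(182700/2477) − 10 = 6500/1827 in (≈ 3.558 in)
Ia = 0.2·(6500/1827) = 1300/1827 in ≈ 0.712 in
Since P=9.800 > Ia=0.712: effective rainfall P−Ia = 83023/9135 in
Q = (83023/9135)²/((83023/9135) + 6500/1827) = (6892818529/83448225)/(115523/9135) = 6892818529/1055302605 in ≈ 6.532 in

Q = 6892818529/1055302605 in ≈ 6.532 in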